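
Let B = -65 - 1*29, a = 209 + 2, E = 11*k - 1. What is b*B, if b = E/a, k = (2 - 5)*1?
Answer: 3196/211 ≈ 15.147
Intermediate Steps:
k = -3 (k = -3*1 = -3)
E = -34 (E = 11*(-3) - 1 = -33 - 1 = -34)
a = 211
B = -94 (B = -65 - 29 = -94)
b = -34/211 ≈ -0.16114
b*B = -34/211*(-94) = 3196/211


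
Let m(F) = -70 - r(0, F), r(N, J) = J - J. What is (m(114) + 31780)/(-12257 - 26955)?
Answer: -15855/19606 ≈ -0.80868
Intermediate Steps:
r(N, J) = 0
m(F) = -70 (m(F) = -70 - 1*0 = -70 + 0 = -70)
(m(114) + 31780)/(-12257 - 26955) = (-70 + 31780)/(-12257 - 26955) = 31710/(-39212) = 31710*(-1/39212) = -15855/19606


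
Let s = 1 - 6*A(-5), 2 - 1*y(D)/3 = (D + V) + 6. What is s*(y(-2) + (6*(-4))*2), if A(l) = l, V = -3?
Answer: -1395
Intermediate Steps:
y(D) = -3 - 3*D (y(D) = 6 - 3*((D - 3) + 6) = 6 - 3*((-3 + D) + 6) = 6 - 3*(3 + D) = 6 + (-9 - 3*D) = -3 - 3*D)
s = 31 (s = 1 - 6*(-5) = 1 + 30 = 31)
s*(y(-2) + (6*(-4))*2) = 31*((-3 - 3*(-2)) + (6*(-4))*2) = 31*((-3 + 6) - 24*2) = 31*(3 - 48) = 31*(-45) = -1395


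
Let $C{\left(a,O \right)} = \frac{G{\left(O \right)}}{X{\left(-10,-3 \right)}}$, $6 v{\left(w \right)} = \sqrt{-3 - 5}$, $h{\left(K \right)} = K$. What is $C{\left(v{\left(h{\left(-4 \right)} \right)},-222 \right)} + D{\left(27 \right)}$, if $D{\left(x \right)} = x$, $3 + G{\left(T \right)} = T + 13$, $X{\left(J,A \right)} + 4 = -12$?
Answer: $\frac{161}{4} \approx 40.25$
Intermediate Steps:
$X{\left(J,A \right)} = -16$ ($X{\left(J,A \right)} = -4 - 12 = -16$)
$v{\left(w \right)} = \frac{i \sqrt{2}}{3}$ ($v{\left(w \right)} = \frac{\sqrt{-3 - 5}}{6} = \frac{\sqrt{-8}}{6} = \frac{2 i \sqrt{2}}{6} = \frac{i \sqrt{2}}{3}$)
$G{\left(T \right)} = 10 + T$ ($G{\left(T \right)} = -3 + \left(T + 13\right) = -3 + \left(13 + T\right) = 10 + T$)
$C{\left(a,O \right)} = - \frac{5}{8} - \frac{O}{16}$ ($C{\left(a,O \right)} = \frac{10 + O}{-16} = \left(10 + O\right) \left(- \frac{1}{16}\right) = - \frac{5}{8} - \frac{O}{16}$)
$C{\left(v{\left(h{\left(-4 \right)} \right)},-222 \right)} + D{\left(27 \right)} = \left(- \frac{5}{8} - - \frac{111}{8}\right) + 27 = \left(- \frac{5}{8} + \frac{111}{8}\right) + 27 = \frac{53}{4} + 27 = \frac{161}{4}$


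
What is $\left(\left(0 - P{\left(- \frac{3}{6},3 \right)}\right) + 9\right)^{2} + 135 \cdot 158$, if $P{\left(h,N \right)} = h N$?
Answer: $\frac{85761}{4} \approx 21440.0$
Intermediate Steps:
$P{\left(h,N \right)} = N h$
$\left(\left(0 - P{\left(- \frac{3}{6},3 \right)}\right) + 9\right)^{2} + 135 \cdot 158 = \left(\left(0 - 3 \left(- \frac{3}{6}\right)\right) + 9\right)^{2} + 135 \cdot 158 = \left(\left(0 - 3 \left(\left(-3\right) \frac{1}{6}\right)\right) + 9\right)^{2} + 21330 = \left(\left(0 - 3 \left(- \frac{1}{2}\right)\right) + 9\right)^{2} + 21330 = \left(\left(0 - - \frac{3}{2}\right) + 9\right)^{2} + 21330 = \left(\left(0 + \frac{3}{2}\right) + 9\right)^{2} + 21330 = \left(\frac{3}{2} + 9\right)^{2} + 21330 = \left(\frac{21}{2}\right)^{2} + 21330 = \frac{441}{4} + 21330 = \frac{85761}{4}$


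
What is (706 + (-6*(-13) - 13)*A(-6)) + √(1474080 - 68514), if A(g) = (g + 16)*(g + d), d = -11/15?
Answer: -11012/3 + 3*√156174 ≈ -2485.1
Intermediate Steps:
d = -11/15 (d = -11*1/15 = -11/15 ≈ -0.73333)
A(g) = (16 + g)*(-11/15 + g) (A(g) = (g + 16)*(g - 11/15) = (16 + g)*(-11/15 + g))
(706 + (-6*(-13) - 13)*A(-6)) + √(1474080 - 68514) = (706 + (-6*(-13) - 13)*(-176/15 + (-6)² + (229/15)*(-6))) + √(1474080 - 68514) = (706 + (78 - 13)*(-176/15 + 36 - 458/5)) + √1405566 = (706 + 65*(-202/3)) + 3*√156174 = (706 - 13130/3) + 3*√156174 = -11012/3 + 3*√156174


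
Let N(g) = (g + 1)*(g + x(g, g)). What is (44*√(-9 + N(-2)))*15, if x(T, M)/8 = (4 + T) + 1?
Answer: 660*I*√31 ≈ 3674.7*I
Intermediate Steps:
x(T, M) = 40 + 8*T (x(T, M) = 8*((4 + T) + 1) = 8*(5 + T) = 40 + 8*T)
N(g) = (1 + g)*(40 + 9*g) (N(g) = (g + 1)*(g + (40 + 8*g)) = (1 + g)*(40 + 9*g))
(44*√(-9 + N(-2)))*15 = (44*√(-9 + (40 + 9*(-2)² + 49*(-2))))*15 = (44*√(-9 + (40 + 9*4 - 98)))*15 = (44*√(-9 + (40 + 36 - 98)))*15 = (44*√(-9 - 22))*15 = (44*√(-31))*15 = (44*(I*√31))*15 = (44*I*√31)*15 = 660*I*√31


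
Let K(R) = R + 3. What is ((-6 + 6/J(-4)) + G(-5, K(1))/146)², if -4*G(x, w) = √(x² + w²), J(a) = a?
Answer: 19184441/341056 + 15*√41/584 ≈ 56.415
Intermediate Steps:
K(R) = 3 + R
G(x, w) = -√(w² + x²)/4 (G(x, w) = -√(x² + w²)/4 = -√(w² + x²)/4)
((-6 + 6/J(-4)) + G(-5, K(1))/146)² = ((-6 + 6/(-4)) - √((3 + 1)² + (-5)²)/4/146)² = ((-6 - ¼*6) - √(4² + 25)/4*(1/146))² = ((-6 - 3/2) - √(16 + 25)/4*(1/146))² = (-15/2 - √41/4*(1/146))² = (-15/2 - √41/584)²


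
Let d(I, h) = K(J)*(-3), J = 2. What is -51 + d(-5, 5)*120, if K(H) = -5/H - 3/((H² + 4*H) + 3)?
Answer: 921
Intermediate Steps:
K(H) = -5/H - 3/(3 + H² + 4*H)
d(I, h) = 81/10 (d(I, h) = ((-15 - 23*2 - 5*2²)/(2*(3 + 2² + 4*2)))*(-3) = ((-15 - 46 - 5*4)/(2*(3 + 4 + 8)))*(-3) = ((½)*(-15 - 46 - 20)/15)*(-3) = ((½)*(1/15)*(-81))*(-3) = -27/10*(-3) = 81/10)
-51 + d(-5, 5)*120 = -51 + (81/10)*120 = -51 + 972 = 921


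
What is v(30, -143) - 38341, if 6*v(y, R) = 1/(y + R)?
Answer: -25995199/678 ≈ -38341.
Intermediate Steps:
v(y, R) = 1/(6*(R + y)) (v(y, R) = 1/(6*(y + R)) = 1/(6*(R + y)))
v(30, -143) - 38341 = 1/(6*(-143 + 30)) - 38341 = (⅙)/(-113) - 38341 = (⅙)*(-1/113) - 38341 = -1/678 - 38341 = -25995199/678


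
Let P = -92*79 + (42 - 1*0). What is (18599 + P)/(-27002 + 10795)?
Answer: -11373/16207 ≈ -0.70173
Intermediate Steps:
P = -7226 (P = -7268 + (42 + 0) = -7268 + 42 = -7226)
(18599 + P)/(-27002 + 10795) = (18599 - 7226)/(-27002 + 10795) = 11373/(-16207) = 11373*(-1/16207) = -11373/16207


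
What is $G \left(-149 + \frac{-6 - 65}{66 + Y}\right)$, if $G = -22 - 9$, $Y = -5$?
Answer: $\frac{283960}{61} \approx 4655.1$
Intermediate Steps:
$G = -31$ ($G = -22 - 9 = -31$)
$G \left(-149 + \frac{-6 - 65}{66 + Y}\right) = - 31 \left(-149 + \frac{-6 - 65}{66 - 5}\right) = - 31 \left(-149 - \frac{71}{61}\right) = \left(-31\right) \left(- \frac{9160}{61}\right) = \frac{283960}{61}$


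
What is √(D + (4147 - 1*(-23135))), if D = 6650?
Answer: 2*√8483 ≈ 184.21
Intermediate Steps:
√(D + (4147 - 1*(-23135))) = √(6650 + (4147 - 1*(-23135))) = √(6650 + (4147 + 23135)) = √(6650 + 27282) = √33932 = 2*√8483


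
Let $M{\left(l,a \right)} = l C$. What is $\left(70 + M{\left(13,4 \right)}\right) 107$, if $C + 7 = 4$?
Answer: $3317$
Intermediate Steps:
$C = -3$ ($C = -7 + 4 = -3$)
$M{\left(l,a \right)} = - 3 l$ ($M{\left(l,a \right)} = l \left(-3\right) = - 3 l$)
$\left(70 + M{\left(13,4 \right)}\right) 107 = \left(70 - 39\right) 107 = 31 \cdot 107 = 3317$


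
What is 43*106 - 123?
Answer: 4435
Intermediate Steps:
43*106 - 123 = 4558 - 123 = 4435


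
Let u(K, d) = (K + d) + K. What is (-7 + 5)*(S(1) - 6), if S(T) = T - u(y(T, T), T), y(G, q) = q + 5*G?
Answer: 36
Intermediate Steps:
u(K, d) = d + 2*K
S(T) = -12*T (S(T) = T - (T + 2*(T + 5*T)) = T - (T + 2*(6*T)) = T - (T + 12*T) = T - 13*T = -12*T)
(-7 + 5)*(S(1) - 6) = (-7 + 5)*(-12*1 - 6) = -2*(-12 - 6) = -2*(-18) = 36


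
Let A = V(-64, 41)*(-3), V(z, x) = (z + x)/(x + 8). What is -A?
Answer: -69/49 ≈ -1.4082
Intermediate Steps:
V(z, x) = (x + z)/(8 + x)
A = 69/49 (A = ((41 - 64)/(8 + 41))*(-3) = (-23/49)*(-3) = ((1/49)*(-23))*(-3) = -23/49*(-3) = 69/49 ≈ 1.4082)
-A = -1*69/49 = -69/49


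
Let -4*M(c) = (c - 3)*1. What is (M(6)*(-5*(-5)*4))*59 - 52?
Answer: -4477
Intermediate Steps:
M(c) = ¾ - c/4 (M(c) = -(c - 3)/4 = -(-3 + c)/4 = ¾ - c/4)
(M(6)*(-5*(-5)*4))*59 - 52 = ((¾ - ¼*6)*(-5*(-5)*4))*59 - 52 = ((¾ - 3/2)*(25*4))*59 - 52 = -¾*100*59 - 52 = -75*59 - 52 = -4425 - 52 = -4477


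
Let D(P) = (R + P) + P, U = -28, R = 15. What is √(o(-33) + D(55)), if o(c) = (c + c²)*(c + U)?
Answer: I*√64291 ≈ 253.56*I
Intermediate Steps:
o(c) = (-28 + c)*(c + c²) (o(c) = (c + c²)*(c - 28) = (c + c²)*(-28 + c) = (-28 + c)*(c + c²))
D(P) = 15 + 2*P (D(P) = (15 + P) + P = 15 + 2*P)
√(o(-33) + D(55)) = √(-33*(-28 + (-33)² - 27*(-33)) + (15 + 2*55)) = √(-33*(-28 + 1089 + 891) + (15 + 110)) = √(-33*1952 + 125) = √(-64416 + 125) = √(-64291) = I*√64291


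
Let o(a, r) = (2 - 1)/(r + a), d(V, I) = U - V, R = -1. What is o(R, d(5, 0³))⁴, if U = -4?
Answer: 1/10000 ≈ 0.00010000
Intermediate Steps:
d(V, I) = -4 - V
o(a, r) = 1/(a + r)
o(R, d(5, 0³))⁴ = (1/(-1 + (-4 - 1*5)))⁴ = (1/(-1 + (-4 - 5)))⁴ = (1/(-1 - 9))⁴ = (1/(-10))⁴ = (-⅒)⁴ = 1/10000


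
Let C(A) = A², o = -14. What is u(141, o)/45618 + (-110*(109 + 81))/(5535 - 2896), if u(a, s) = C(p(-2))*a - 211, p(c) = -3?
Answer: -475312069/60192951 ≈ -7.8965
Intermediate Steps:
u(a, s) = -211 + 9*a (u(a, s) = (-3)²*a - 211 = 9*a - 211 = -211 + 9*a)
u(141, o)/45618 + (-110*(109 + 81))/(5535 - 2896) = (-211 + 9*141)/45618 + (-110*(109 + 81))/(5535 - 2896) = (-211 + 1269)*(1/45618) - 110*190/2639 = 1058*(1/45618) - 20900*1/2639 = 529/22809 - 20900/2639 = -475312069/60192951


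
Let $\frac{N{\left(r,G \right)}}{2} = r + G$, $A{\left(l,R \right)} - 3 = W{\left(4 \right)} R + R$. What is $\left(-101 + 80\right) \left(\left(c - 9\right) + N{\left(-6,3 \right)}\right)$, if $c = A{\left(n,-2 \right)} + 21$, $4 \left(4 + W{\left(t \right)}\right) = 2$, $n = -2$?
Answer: $-294$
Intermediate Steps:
$W{\left(t \right)} = - \frac{7}{2}$ ($W{\left(t \right)} = -4 + \frac{1}{4} \cdot 2 = -4 + \frac{1}{2} = - \frac{7}{2}$)
$A{\left(l,R \right)} = 3 - \frac{5 R}{2}$ ($A{\left(l,R \right)} = 3 + \left(- \frac{7 R}{2} + R\right) = 3 - \frac{5 R}{2}$)
$N{\left(r,G \right)} = 2 G + 2 r$ ($N{\left(r,G \right)} = 2 \left(r + G\right) = 2 \left(G + r\right) = 2 G + 2 r$)
$c = 29$ ($c = \left(3 - -5\right) + 21 = \left(3 + 5\right) + 21 = 8 + 21 = 29$)
$\left(-101 + 80\right) \left(\left(c - 9\right) + N{\left(-6,3 \right)}\right) = \left(-101 + 80\right) \left(\left(29 - 9\right) + \left(2 \cdot 3 + 2 \left(-6\right)\right)\right) = - 21 \left(20 + \left(6 - 12\right)\right) = - 21 \left(20 - 6\right) = \left(-21\right) 14 = -294$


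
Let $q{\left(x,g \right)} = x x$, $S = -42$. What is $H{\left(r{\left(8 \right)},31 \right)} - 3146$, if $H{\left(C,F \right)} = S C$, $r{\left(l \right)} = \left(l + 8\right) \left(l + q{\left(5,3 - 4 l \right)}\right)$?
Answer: $-25322$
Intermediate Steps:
$q{\left(x,g \right)} = x^{2}$
$r{\left(l \right)} = \left(8 + l\right) \left(25 + l\right)$ ($r{\left(l \right)} = \left(l + 8\right) \left(l + 5^{2}\right) = \left(8 + l\right) \left(l + 25\right) = \left(8 + l\right) \left(25 + l\right)$)
$H{\left(C,F \right)} = - 42 C$
$H{\left(r{\left(8 \right)},31 \right)} - 3146 = - 42 \left(200 + 8^{2} + 33 \cdot 8\right) - 3146 = - 42 \left(200 + 64 + 264\right) - 3146 = \left(-42\right) 528 - 3146 = -22176 - 3146 = -25322$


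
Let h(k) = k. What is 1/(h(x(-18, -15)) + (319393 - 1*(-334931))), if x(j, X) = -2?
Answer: 1/654322 ≈ 1.5283e-6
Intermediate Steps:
1/(h(x(-18, -15)) + (319393 - 1*(-334931))) = 1/(-2 + (319393 - 1*(-334931))) = 1/(-2 + (319393 + 334931)) = 1/(-2 + 654324) = 1/654322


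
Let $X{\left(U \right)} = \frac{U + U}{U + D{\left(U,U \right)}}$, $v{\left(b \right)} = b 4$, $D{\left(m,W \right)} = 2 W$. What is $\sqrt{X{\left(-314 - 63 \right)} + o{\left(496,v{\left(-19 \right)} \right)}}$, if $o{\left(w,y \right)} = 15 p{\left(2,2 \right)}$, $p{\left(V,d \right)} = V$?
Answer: $\frac{2 \sqrt{69}}{3} \approx 5.5378$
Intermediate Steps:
$v{\left(b \right)} = 4 b$
$X{\left(U \right)} = \frac{2}{3}$ ($X{\left(U \right)} = \frac{U + U}{U + 2 U} = \frac{2 U}{3 U} = 2 U \frac{1}{3 U} = \frac{2}{3}$)
$o{\left(w,y \right)} = 30$ ($o{\left(w,y \right)} = 15 \cdot 2 = 30$)
$\sqrt{X{\left(-314 - 63 \right)} + o{\left(496,v{\left(-19 \right)} \right)}} = \sqrt{\frac{2}{3} + 30} = \sqrt{\frac{92}{3}} = \frac{2 \sqrt{69}}{3}$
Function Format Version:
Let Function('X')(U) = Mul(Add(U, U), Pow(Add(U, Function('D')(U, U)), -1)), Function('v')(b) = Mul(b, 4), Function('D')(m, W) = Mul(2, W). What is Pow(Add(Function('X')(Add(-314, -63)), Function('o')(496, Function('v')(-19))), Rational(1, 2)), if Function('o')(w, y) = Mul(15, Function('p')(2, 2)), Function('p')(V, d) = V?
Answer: Mul(Rational(2, 3), Pow(69, Rational(1, 2))) ≈ 5.5378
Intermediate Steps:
Function('v')(b) = Mul(4, b)
Function('X')(U) = Rational(2, 3) (Function('X')(U) = Mul(Add(U, U), Pow(Add(U, Mul(2, U)), -1)) = Mul(Mul(2, U), Pow(Mul(3, U), -1)) = Mul(Mul(2, U), Mul(Rational(1, 3), Pow(U, -1))) = Rational(2, 3))
Function('o')(w, y) = 30 (Function('o')(w, y) = Mul(15, 2) = 30)
Pow(Add(Function('X')(Add(-314, -63)), Function('o')(496, Function('v')(-19))), Rational(1, 2)) = Pow(Add(Rational(2, 3), 30), Rational(1, 2)) = Pow(Rational(92, 3), Rational(1, 2)) = Mul(Rational(2, 3), Pow(69, Rational(1, 2)))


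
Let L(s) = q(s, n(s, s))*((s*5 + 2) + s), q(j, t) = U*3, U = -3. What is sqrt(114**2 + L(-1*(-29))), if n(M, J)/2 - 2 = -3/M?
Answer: 6*sqrt(317) ≈ 106.83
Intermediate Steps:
n(M, J) = 4 - 6/M (n(M, J) = 4 + 2*(-3/M) = 4 - 6/M)
q(j, t) = -9 (q(j, t) = -3*3 = -9)
L(s) = -18 - 54*s (L(s) = -9*((s*5 + 2) + s) = -9*((5*s + 2) + s) = -9*((2 + 5*s) + s) = -9*(2 + 6*s) = -18 - 54*s)
sqrt(114**2 + L(-1*(-29))) = sqrt(114**2 + (-18 - (-54)*(-29))) = sqrt(12996 + (-18 - 54*29)) = sqrt(12996 + (-18 - 1566)) = sqrt(12996 - 1584) = sqrt(11412) = 6*sqrt(317)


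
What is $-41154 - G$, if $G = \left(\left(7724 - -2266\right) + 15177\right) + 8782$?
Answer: $-75103$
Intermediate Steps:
$G = 33949$ ($G = \left(\left(7724 + 2266\right) + 15177\right) + 8782 = \left(9990 + 15177\right) + 8782 = 25167 + 8782 = 33949$)
$-41154 - G = -41154 - 33949 = -75103$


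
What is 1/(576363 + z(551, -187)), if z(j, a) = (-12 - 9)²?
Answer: 1/576804 ≈ 1.7337e-6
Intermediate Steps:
z(j, a) = 441 (z(j, a) = (-21)² = 441)
1/(576363 + z(551, -187)) = 1/(576363 + 441) = 1/576804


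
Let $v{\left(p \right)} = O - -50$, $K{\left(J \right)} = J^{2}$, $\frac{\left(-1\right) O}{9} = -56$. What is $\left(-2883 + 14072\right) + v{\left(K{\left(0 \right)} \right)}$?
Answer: $11743$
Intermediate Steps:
$O = 504$ ($O = \left(-9\right) \left(-56\right) = 504$)
$v{\left(p \right)} = 554$ ($v{\left(p \right)} = 504 - -50 = 504 + 50 = 554$)
$\left(-2883 + 14072\right) + v{\left(K{\left(0 \right)} \right)} = \left(-2883 + 14072\right) + 554 = 11189 + 554 = 11743$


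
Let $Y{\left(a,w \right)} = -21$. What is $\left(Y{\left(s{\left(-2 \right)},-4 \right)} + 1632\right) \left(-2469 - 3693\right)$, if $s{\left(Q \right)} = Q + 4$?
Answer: $-9926982$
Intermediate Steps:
$s{\left(Q \right)} = 4 + Q$
$\left(Y{\left(s{\left(-2 \right)},-4 \right)} + 1632\right) \left(-2469 - 3693\right) = \left(-21 + 1632\right) \left(-2469 - 3693\right) = 1611 \left(-6162\right) = -9926982$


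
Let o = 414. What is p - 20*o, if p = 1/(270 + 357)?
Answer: -5191559/627 ≈ -8280.0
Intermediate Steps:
p = 1/627 ≈ 0.0015949
p - 20*o = 1/627 - 20*414 = 1/627 - 8280 = -5191559/627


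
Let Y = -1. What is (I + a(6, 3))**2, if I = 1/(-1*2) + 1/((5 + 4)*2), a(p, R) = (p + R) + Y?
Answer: 4624/81 ≈ 57.086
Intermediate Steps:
a(p, R) = -1 + R + p (a(p, R) = (p + R) - 1 = (R + p) - 1 = -1 + R + p)
I = -4/9 (I = 1/(-2) + (1/2)/9 = 1*(-1/2) + (1/9)*(1/2) = -1/2 + 1/18 = -4/9 ≈ -0.44444)
(I + a(6, 3))**2 = (-4/9 + (-1 + 3 + 6))**2 = (-4/9 + 8)**2 = (68/9)**2 = 4624/81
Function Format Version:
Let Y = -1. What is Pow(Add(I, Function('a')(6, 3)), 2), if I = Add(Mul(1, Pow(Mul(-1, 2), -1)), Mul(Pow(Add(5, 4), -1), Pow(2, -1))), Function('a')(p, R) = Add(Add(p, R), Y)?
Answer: Rational(4624, 81) ≈ 57.086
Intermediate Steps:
Function('a')(p, R) = Add(-1, R, p) (Function('a')(p, R) = Add(Add(p, R), -1) = Add(Add(R, p), -1) = Add(-1, R, p))
I = Rational(-4, 9) (I = Add(Mul(1, Pow(-2, -1)), Mul(Pow(9, -1), Rational(1, 2))) = Add(Mul(1, Rational(-1, 2)), Mul(Rational(1, 9), Rational(1, 2))) = Add(Rational(-1, 2), Rational(1, 18)) = Rational(-4, 9) ≈ -0.44444)
Pow(Add(I, Function('a')(6, 3)), 2) = Pow(Add(Rational(-4, 9), Add(-1, 3, 6)), 2) = Pow(Add(Rational(-4, 9), 8), 2) = Pow(Rational(68, 9), 2) = Rational(4624, 81)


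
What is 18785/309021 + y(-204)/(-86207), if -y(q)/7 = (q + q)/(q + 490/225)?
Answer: 433738015015/7115953574631 ≈ 0.060953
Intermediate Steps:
y(q) = -14*q/(98/45 + q) (y(q) = -7*(q + q)/(q + 490/225) = -7*2*q/(q + 490*(1/225)) = -7*2*q/(q + 98/45) = -7*2*q/(98/45 + q) = -14*q/(98/45 + q))
18785/309021 + y(-204)/(-86207) = 18785/309021 - 630*(-204)/(98 + 45*(-204))/(-86207) = 18785*(1/309021) - 630*(-204)/(98 - 9180)*(-1/86207) = 18785/309021 - 630*(-204)/(-9082)*(-1/86207) = 18785/309021 - 630*(-204)*(-1/9082)*(-1/86207) = 18785/309021 - 64260/4541*(-1/86207) = 18785/309021 + 3780/23027411 = 433738015015/7115953574631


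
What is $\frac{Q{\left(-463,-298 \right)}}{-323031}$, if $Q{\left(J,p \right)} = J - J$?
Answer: $0$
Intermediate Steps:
$Q{\left(J,p \right)} = 0$
$\frac{Q{\left(-463,-298 \right)}}{-323031} = \frac{0}{-323031} = 0 \left(- \frac{1}{323031}\right) = 0$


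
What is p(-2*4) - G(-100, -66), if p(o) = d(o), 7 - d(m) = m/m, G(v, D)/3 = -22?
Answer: 72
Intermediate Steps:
G(v, D) = -66 (G(v, D) = 3*(-22) = -66)
d(m) = 6 (d(m) = 7 - m/m = 7 - 1*1 = 7 - 1 = 6)
p(o) = 6
p(-2*4) - G(-100, -66) = 6 - 1*(-66) = 6 + 66 = 72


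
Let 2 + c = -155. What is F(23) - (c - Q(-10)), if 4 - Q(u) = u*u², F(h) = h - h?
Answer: 1161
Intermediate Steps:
c = -157 (c = -2 - 155 = -157)
F(h) = 0
Q(u) = 4 - u³ (Q(u) = 4 - u*u² = 4 - u³)
F(23) - (c - Q(-10)) = 0 - (-157 - (4 - 1*(-10)³)) = 0 - (-157 - (4 - 1*(-1000))) = 0 - (-157 - (4 + 1000)) = 0 - (-157 - 1*1004) = 0 - (-157 - 1004) = 0 - 1*(-1161) = 0 + 1161 = 1161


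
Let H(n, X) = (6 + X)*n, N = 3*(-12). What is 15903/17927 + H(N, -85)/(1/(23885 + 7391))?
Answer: 1594587734991/17927 ≈ 8.8949e+7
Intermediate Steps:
N = -36
H(n, X) = n*(6 + X)
15903/17927 + H(N, -85)/(1/(23885 + 7391)) = 15903/17927 + (-36*(6 - 85))/(1/(23885 + 7391)) = 15903*(1/17927) + (-36*(-79))/(1/31276) = 15903/17927 + 2844/(1/31276) = 15903/17927 + 2844*31276 = 15903/17927 + 88948944 = 1594587734991/17927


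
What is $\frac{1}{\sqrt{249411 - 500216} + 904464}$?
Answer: $\frac{904464}{818055378101} - \frac{i \sqrt{250805}}{818055378101} \approx 1.1056 \cdot 10^{-6} - 6.1219 \cdot 10^{-10} i$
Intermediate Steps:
$\frac{1}{\sqrt{249411 - 500216} + 904464} = \frac{1}{\sqrt{-250805} + 904464} = \frac{1}{i \sqrt{250805} + 904464} = \frac{1}{904464 + i \sqrt{250805}}$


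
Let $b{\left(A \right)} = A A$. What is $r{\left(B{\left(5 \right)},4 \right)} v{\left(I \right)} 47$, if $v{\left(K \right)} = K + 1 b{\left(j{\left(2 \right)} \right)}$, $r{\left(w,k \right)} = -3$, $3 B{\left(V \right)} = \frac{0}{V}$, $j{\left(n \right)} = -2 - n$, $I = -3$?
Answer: $-1833$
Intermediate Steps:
$b{\left(A \right)} = A^{2}$
$B{\left(V \right)} = 0$ ($B{\left(V \right)} = \frac{0 \frac{1}{V}}{3} = \frac{1}{3} \cdot 0 = 0$)
$v{\left(K \right)} = 16 + K$ ($v{\left(K \right)} = K + 1 \left(-2 - 2\right)^{2} = K + 1 \left(-4\right)^{2} = K + 1 \cdot 16 = K + 16 = 16 + K$)
$r{\left(B{\left(5 \right)},4 \right)} v{\left(I \right)} 47 = - 3 \left(16 - 3\right) 47 = \left(-3\right) 13 \cdot 47 = \left(-39\right) 47 = -1833$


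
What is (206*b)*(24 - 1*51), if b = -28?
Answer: 155736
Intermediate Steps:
(206*b)*(24 - 1*51) = (206*(-28))*(24 - 1*51) = -5768*(24 - 51) = -5768*(-27) = 155736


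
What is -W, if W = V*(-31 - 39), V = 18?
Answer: 1260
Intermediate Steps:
W = -1260 (W = 18*(-31 - 39) = 18*(-70) = -1260)
-W = -1*(-1260) = 1260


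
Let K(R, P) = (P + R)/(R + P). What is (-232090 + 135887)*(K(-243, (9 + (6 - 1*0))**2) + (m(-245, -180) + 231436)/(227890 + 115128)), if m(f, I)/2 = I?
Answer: -27614782541/171509 ≈ -1.6101e+5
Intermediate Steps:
m(f, I) = 2*I
K(R, P) = 1 (K(R, P) = (P + R)/(P + R) = 1)
(-232090 + 135887)*(K(-243, (9 + (6 - 1*0))**2) + (m(-245, -180) + 231436)/(227890 + 115128)) = (-232090 + 135887)*(1 + (2*(-180) + 231436)/(227890 + 115128)) = -96203*(1 + (-360 + 231436)/343018) = -96203*(1 + 231076*(1/343018)) = -96203*(1 + 115538/171509) = -96203*287047/171509 = -27614782541/171509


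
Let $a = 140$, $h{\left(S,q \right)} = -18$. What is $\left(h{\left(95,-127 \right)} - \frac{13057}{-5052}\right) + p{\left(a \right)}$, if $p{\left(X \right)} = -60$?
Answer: $- \frac{380999}{5052} \approx -75.416$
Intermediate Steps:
$\left(h{\left(95,-127 \right)} - \frac{13057}{-5052}\right) + p{\left(a \right)} = \left(-18 - \frac{13057}{-5052}\right) - 60 = \left(-18 - - \frac{13057}{5052}\right) - 60 = \left(-18 + \frac{13057}{5052}\right) - 60 = - \frac{77879}{5052} - 60 = - \frac{380999}{5052}$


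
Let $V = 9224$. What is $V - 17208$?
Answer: $-7984$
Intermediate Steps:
$V - 17208 = 9224 - 17208 = -7984$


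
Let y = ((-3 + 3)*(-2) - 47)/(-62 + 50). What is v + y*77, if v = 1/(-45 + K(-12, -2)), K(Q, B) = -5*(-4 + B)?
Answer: 18091/60 ≈ 301.52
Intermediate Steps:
K(Q, B) = 20 - 5*B
v = -1/15 (v = 1/(-45 + (20 - 5*(-2))) = 1/(-45 + (20 + 10)) = 1/(-45 + 30) = 1/(-15) = -1/15 ≈ -0.066667)
y = 47/12 (y = (0*(-2) - 47)/(-12) = (0 - 47)*(-1/12) = -47*(-1/12) = 47/12 ≈ 3.9167)
v + y*77 = -1/15 + (47/12)*77 = -1/15 + 3619/12 = 18091/60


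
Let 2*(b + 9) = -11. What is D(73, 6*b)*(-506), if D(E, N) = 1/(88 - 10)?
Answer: -253/39 ≈ -6.4872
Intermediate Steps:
b = -29/2 (b = -9 + (½)*(-11) = -9 - 11/2 = -29/2 ≈ -14.500)
D(E, N) = 1/78
D(73, 6*b)*(-506) = (1/78)*(-506) = -253/39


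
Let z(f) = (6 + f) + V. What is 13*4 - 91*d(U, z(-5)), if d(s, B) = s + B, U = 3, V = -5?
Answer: 143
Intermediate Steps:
z(f) = 1 + f (z(f) = (6 + f) - 5 = 1 + f)
d(s, B) = B + s
13*4 - 91*d(U, z(-5)) = 13*4 - 91*((1 - 5) + 3) = 52 - 91*(-4 + 3) = 52 - 91*(-1) = 52 + 91 = 143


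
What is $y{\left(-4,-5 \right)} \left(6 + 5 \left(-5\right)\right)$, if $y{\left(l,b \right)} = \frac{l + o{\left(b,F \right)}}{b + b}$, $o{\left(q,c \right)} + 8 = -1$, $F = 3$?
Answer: $- \frac{247}{10} \approx -24.7$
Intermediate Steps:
$o{\left(q,c \right)} = -9$ ($o{\left(q,c \right)} = -8 - 1 = -9$)
$y{\left(l,b \right)} = \frac{-9 + l}{2 b}$ ($y{\left(l,b \right)} = \frac{l - 9}{b + b} = \frac{-9 + l}{2 b}$)
$y{\left(-4,-5 \right)} \left(6 + 5 \left(-5\right)\right) = \frac{-9 - 4}{2 \left(-5\right)} \left(6 + 5 \left(-5\right)\right) = \frac{1}{2} \left(- \frac{1}{5}\right) \left(-13\right) \left(6 - 25\right) = \frac{13}{10} \left(-19\right) = - \frac{247}{10}$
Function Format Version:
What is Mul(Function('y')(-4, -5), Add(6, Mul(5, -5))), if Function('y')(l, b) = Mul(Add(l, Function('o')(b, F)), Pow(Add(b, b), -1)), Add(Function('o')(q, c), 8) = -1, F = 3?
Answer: Rational(-247, 10) ≈ -24.700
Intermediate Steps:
Function('o')(q, c) = -9 (Function('o')(q, c) = Add(-8, -1) = -9)
Function('y')(l, b) = Mul(Rational(1, 2), Pow(b, -1), Add(-9, l)) (Function('y')(l, b) = Mul(Add(l, -9), Pow(Add(b, b), -1)) = Mul(Add(-9, l), Pow(Mul(2, b), -1)) = Mul(Add(-9, l), Mul(Rational(1, 2), Pow(b, -1))) = Mul(Rational(1, 2), Pow(b, -1), Add(-9, l)))
Mul(Function('y')(-4, -5), Add(6, Mul(5, -5))) = Mul(Mul(Rational(1, 2), Pow(-5, -1), Add(-9, -4)), Add(6, Mul(5, -5))) = Mul(Mul(Rational(1, 2), Rational(-1, 5), -13), Add(6, -25)) = Mul(Rational(13, 10), -19) = Rational(-247, 10)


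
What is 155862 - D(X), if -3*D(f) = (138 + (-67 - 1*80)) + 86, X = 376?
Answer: 467663/3 ≈ 1.5589e+5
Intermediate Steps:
D(f) = -77/3 (D(f) = -((138 + (-67 - 1*80)) + 86)/3 = -((138 + (-67 - 80)) + 86)/3 = -((138 - 147) + 86)/3 = -(-9 + 86)/3 = -⅓*77 = -77/3)
155862 - D(X) = 155862 - 1*(-77/3) = 155862 + 77/3 = 467663/3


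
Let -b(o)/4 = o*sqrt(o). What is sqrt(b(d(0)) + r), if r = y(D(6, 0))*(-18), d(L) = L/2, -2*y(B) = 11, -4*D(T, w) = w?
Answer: 3*sqrt(11) ≈ 9.9499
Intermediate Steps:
D(T, w) = -w/4
y(B) = -11/2 (y(B) = -1/2*11 = -11/2)
d(L) = L/2 (d(L) = L*(1/2) = L/2)
b(o) = -4*o**(3/2) (b(o) = -4*o*sqrt(o) = -4*o**(3/2))
r = 99 (r = -11/2*(-18) = 99)
sqrt(b(d(0)) + r) = sqrt(-4*((1/2)*0)**(3/2) + 99) = sqrt(-4*0**(3/2) + 99) = sqrt(-4*0 + 99) = sqrt(0 + 99) = sqrt(99) = 3*sqrt(11)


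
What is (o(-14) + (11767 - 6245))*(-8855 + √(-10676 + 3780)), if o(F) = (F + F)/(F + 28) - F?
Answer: -49003570 + 22136*I*√431 ≈ -4.9004e+7 + 4.5956e+5*I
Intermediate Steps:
o(F) = -F + 2*F/(28 + F) (o(F) = (2*F)/(28 + F) - F = 2*F/(28 + F) - F = -F + 2*F/(28 + F))
(o(-14) + (11767 - 6245))*(-8855 + √(-10676 + 3780)) = (-1*(-14)*(26 - 14)/(28 - 14) + (11767 - 6245))*(-8855 + √(-10676 + 3780)) = (-1*(-14)*12/14 + 5522)*(-8855 + √(-6896)) = (-1*(-14)*1/14*12 + 5522)*(-8855 + 4*I*√431) = (12 + 5522)*(-8855 + 4*I*√431) = 5534*(-8855 + 4*I*√431) = -49003570 + 22136*I*√431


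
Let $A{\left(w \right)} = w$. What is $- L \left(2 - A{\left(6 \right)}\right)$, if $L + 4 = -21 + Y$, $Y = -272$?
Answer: $-1188$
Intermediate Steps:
$L = -297$ ($L = -4 - 293 = -297$)
$- L \left(2 - A{\left(6 \right)}\right) = - \left(-297\right) \left(2 - 6\right) = - \left(-297\right) \left(-4\right) = \left(-1\right) 1188 = -1188$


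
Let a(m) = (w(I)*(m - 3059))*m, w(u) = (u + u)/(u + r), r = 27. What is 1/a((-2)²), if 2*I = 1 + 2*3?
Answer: -61/171080 ≈ -0.00035656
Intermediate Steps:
I = 7/2 (I = (1 + 2*3)/2 = (1 + 6)/2 = (½)*7 = 7/2 ≈ 3.5000)
w(u) = 2*u/(27 + u) (w(u) = (u + u)/(u + 27) = (2*u)/(27 + u) = 2*u/(27 + u))
a(m) = m*(-42826/61 + 14*m/61) (a(m) = ((2*(7/2)/(27 + 7/2))*(m - 3059))*m = ((2*(7/2)/(61/2))*(-3059 + m))*m = ((2*(7/2)*(2/61))*(-3059 + m))*m = (14*(-3059 + m)/61)*m = (-42826/61 + 14*m/61)*m = m*(-42826/61 + 14*m/61))
1/a((-2)²) = 1/((14/61)*(-2)²*(-3059 + (-2)²)) = 1/((14/61)*4*(-3059 + 4)) = 1/((14/61)*4*(-3055)) = 1/(-171080/61) = -61/171080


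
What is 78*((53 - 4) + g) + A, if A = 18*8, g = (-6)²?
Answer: 6774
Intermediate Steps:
g = 36
A = 144
78*((53 - 4) + g) + A = 78*((53 - 4) + 36) + 144 = 78*(49 + 36) + 144 = 78*85 + 144 = 6630 + 144 = 6774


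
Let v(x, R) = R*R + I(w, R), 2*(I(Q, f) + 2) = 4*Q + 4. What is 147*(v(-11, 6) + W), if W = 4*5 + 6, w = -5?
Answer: 7644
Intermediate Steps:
I(Q, f) = 2*Q (I(Q, f) = -2 + (4*Q + 4)/2 = -2 + (4 + 4*Q)/2 = -2 + (2 + 2*Q) = 2*Q)
v(x, R) = -10 + R² (v(x, R) = R*R + 2*(-5) = R² - 10 = -10 + R²)
W = 26 (W = 20 + 6 = 26)
147*(v(-11, 6) + W) = 147*((-10 + 6²) + 26) = 147*((-10 + 36) + 26) = 147*(26 + 26) = 147*52 = 7644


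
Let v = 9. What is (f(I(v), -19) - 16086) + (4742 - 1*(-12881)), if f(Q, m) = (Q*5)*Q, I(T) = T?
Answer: 1942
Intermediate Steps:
f(Q, m) = 5*Q² (f(Q, m) = (5*Q)*Q = 5*Q²)
(f(I(v), -19) - 16086) + (4742 - 1*(-12881)) = (5*9² - 16086) + (4742 - 1*(-12881)) = (5*81 - 16086) + (4742 + 12881) = (405 - 16086) + 17623 = -15681 + 17623 = 1942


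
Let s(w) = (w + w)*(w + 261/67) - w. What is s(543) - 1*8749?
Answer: 39170648/67 ≈ 5.8464e+5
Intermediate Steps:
s(w) = -w + 2*w*(261/67 + w) (s(w) = (2*w)*(w + 261*(1/67)) - w = (2*w)*(w + 261/67) - w = (2*w)*(261/67 + w) - w = 2*w*(261/67 + w) - w = -w + 2*w*(261/67 + w))
s(543) - 1*8749 = (1/67)*543*(455 + 134*543) - 1*8749 = (1/67)*543*(455 + 72762) - 8749 = (1/67)*543*73217 - 8749 = 39756831/67 - 8749 = 39170648/67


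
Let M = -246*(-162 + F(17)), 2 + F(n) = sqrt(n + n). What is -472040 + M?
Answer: -431696 - 246*sqrt(34) ≈ -4.3313e+5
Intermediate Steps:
F(n) = -2 + sqrt(2)*sqrt(n) (F(n) = -2 + sqrt(n + n) = -2 + sqrt(2*n) = -2 + sqrt(2)*sqrt(n))
M = 40344 - 246*sqrt(34) (M = -246*(-162 + (-2 + sqrt(2)*sqrt(17))) = -246*(-162 + (-2 + sqrt(34))) = -246*(-164 + sqrt(34)) = 40344 - 246*sqrt(34) ≈ 38910.)
-472040 + M = -472040 + (40344 - 246*sqrt(34)) = -431696 - 246*sqrt(34)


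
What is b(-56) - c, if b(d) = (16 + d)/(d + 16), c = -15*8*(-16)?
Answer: -1919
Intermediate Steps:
c = 1920 (c = -120*(-16) = 1920)
b(d) = 1 (b(d) = (16 + d)/(16 + d) = 1)
b(-56) - c = 1 - 1*1920 = 1 - 1920 = -1919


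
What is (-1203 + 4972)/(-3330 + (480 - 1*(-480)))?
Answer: -3769/2370 ≈ -1.5903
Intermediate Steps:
(-1203 + 4972)/(-3330 + (480 - 1*(-480))) = 3769/(-3330 + (480 + 480)) = 3769/(-3330 + 960) = 3769/(-2370) = 3769*(-1/2370) = -3769/2370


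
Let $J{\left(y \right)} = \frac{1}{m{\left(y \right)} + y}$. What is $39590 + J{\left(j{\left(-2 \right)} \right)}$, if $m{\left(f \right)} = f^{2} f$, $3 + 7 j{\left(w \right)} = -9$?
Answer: $\frac{91690097}{2316} \approx 39590.0$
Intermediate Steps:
$j{\left(w \right)} = - \frac{12}{7}$ ($j{\left(w \right)} = - \frac{3}{7} + \frac{1}{7} \left(-9\right) = - \frac{3}{7} - \frac{9}{7} = - \frac{12}{7}$)
$m{\left(f \right)} = f^{3}$
$J{\left(y \right)} = \frac{1}{y + y^{3}}$ ($J{\left(y \right)} = \frac{1}{y^{3} + y} = \frac{1}{y + y^{3}}$)
$39590 + J{\left(j{\left(-2 \right)} \right)} = 39590 + \frac{1}{- \frac{12}{7} + \left(- \frac{12}{7}\right)^{3}} = 39590 + \frac{1}{- \frac{12}{7} - \frac{1728}{343}} = 39590 + \frac{1}{- \frac{2316}{343}} = 39590 - \frac{343}{2316} = \frac{91690097}{2316}$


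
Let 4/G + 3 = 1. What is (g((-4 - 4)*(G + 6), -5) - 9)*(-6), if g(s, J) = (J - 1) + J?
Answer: 120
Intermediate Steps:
G = -2 (G = 4/(-3 + 1) = 4/(-2) = 4*(-½) = -2)
g(s, J) = -1 + 2*J (g(s, J) = (-1 + J) + J = -1 + 2*J)
(g((-4 - 4)*(G + 6), -5) - 9)*(-6) = ((-1 + 2*(-5)) - 9)*(-6) = ((-1 - 10) - 9)*(-6) = (-11 - 9)*(-6) = -20*(-6) = 120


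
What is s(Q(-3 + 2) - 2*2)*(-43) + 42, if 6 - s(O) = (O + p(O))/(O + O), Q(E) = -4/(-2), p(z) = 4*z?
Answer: -217/2 ≈ -108.50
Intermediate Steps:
Q(E) = 2 (Q(E) = -4*(-½) = 2)
s(O) = 7/2 (s(O) = 6 - (O + 4*O)/(O + O) = 6 - 5*O/(2*O) = 6 - 5*O*1/(2*O) = 6 - 1*5/2 = 6 - 5/2 = 7/2)
s(Q(-3 + 2) - 2*2)*(-43) + 42 = (7/2)*(-43) + 42 = -301/2 + 42 = -217/2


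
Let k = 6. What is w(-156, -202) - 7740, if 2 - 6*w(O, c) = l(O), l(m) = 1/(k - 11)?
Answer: -232189/30 ≈ -7739.6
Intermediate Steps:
l(m) = -1/5 (l(m) = 1/(6 - 11) = 1/(-5) = -1/5)
w(O, c) = 11/30 (w(O, c) = 1/3 - 1/6*(-1/5) = 1/3 + 1/30 = 11/30)
w(-156, -202) - 7740 = 11/30 - 7740 = -232189/30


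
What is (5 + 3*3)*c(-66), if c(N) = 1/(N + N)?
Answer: -7/66 ≈ -0.10606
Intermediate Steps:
c(N) = 1/(2*N)
(5 + 3*3)*c(-66) = (5 + 3*3)*((½)/(-66)) = (5 + 9)*((½)*(-1/66)) = 14*(-1/132) = -7/66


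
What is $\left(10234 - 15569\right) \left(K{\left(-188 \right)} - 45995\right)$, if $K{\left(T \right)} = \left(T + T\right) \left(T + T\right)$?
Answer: $-508857635$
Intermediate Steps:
$K{\left(T \right)} = 4 T^{2}$ ($K{\left(T \right)} = 2 T 2 T = 4 T^{2}$)
$\left(10234 - 15569\right) \left(K{\left(-188 \right)} - 45995\right) = \left(10234 - 15569\right) \left(4 \left(-188\right)^{2} - 45995\right) = - 5335 \left(4 \cdot 35344 - 45995\right) = - 5335 \left(141376 - 45995\right) = \left(-5335\right) 95381 = -508857635$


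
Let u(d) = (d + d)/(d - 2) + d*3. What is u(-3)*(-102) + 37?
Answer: 4163/5 ≈ 832.60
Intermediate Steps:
u(d) = 3*d + 2*d/(-2 + d) (u(d) = (2*d)/(-2 + d) + 3*d = 2*d/(-2 + d) + 3*d = 3*d + 2*d/(-2 + d))
u(-3)*(-102) + 37 = -3*(-4 + 3*(-3))/(-2 - 3)*(-102) + 37 = -3*(-4 - 9)/(-5)*(-102) + 37 = -3*(-⅕)*(-13)*(-102) + 37 = -39/5*(-102) + 37 = 3978/5 + 37 = 4163/5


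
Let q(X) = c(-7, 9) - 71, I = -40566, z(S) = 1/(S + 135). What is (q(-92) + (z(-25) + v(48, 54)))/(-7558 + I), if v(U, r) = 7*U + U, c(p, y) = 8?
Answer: -35311/5293640 ≈ -0.0066705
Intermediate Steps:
z(S) = 1/(135 + S)
v(U, r) = 8*U
q(X) = -63 (q(X) = 8 - 71 = -63)
(q(-92) + (z(-25) + v(48, 54)))/(-7558 + I) = (-63 + (1/(135 - 25) + 8*48))/(-7558 - 40566) = (-63 + (1/110 + 384))/(-48124) = (-63 + (1/110 + 384))*(-1/48124) = (-63 + 42241/110)*(-1/48124) = (35311/110)*(-1/48124) = -35311/5293640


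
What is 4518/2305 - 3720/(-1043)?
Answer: 13286874/2404115 ≈ 5.5267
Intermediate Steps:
4518/2305 - 3720/(-1043) = 4518*(1/2305) - 3720*(-1/1043) = 4518/2305 + 3720/1043 = 13286874/2404115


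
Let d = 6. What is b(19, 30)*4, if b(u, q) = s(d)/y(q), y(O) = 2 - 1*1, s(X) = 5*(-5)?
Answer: -100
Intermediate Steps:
s(X) = -25
y(O) = 1 (y(O) = 2 - 1 = 1)
b(u, q) = -25 (b(u, q) = -25/1 = -25*1 = -25)
b(19, 30)*4 = -25*4 = -100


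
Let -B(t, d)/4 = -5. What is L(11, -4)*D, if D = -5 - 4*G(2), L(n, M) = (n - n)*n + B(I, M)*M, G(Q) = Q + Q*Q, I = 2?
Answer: 2320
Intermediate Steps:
B(t, d) = 20 (B(t, d) = -4*(-5) = 20)
G(Q) = Q + Q²
L(n, M) = 20*M (L(n, M) = (n - n)*n + 20*M = 0*n + 20*M = 0 + 20*M = 20*M)
D = -29 (D = -5 - 8*(1 + 2) = -5 - 8*3 = -5 - 4*6 = -5 - 24 = -29)
L(11, -4)*D = (20*(-4))*(-29) = -80*(-29) = 2320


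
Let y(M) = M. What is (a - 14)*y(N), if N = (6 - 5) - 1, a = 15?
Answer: 0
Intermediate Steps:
N = 0 (N = 1 - 1 = 0)
(a - 14)*y(N) = (15 - 14)*0 = 1*0 = 0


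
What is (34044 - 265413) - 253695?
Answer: -485064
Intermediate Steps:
(34044 - 265413) - 253695 = -231369 - 253695 = -485064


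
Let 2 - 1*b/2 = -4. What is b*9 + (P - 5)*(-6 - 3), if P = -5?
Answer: 198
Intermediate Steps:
b = 12 (b = 4 - 2*(-4) = 4 + 8 = 12)
b*9 + (P - 5)*(-6 - 3) = 12*9 + (-5 - 5)*(-6 - 3) = 108 - 10*(-9) = 108 + 90 = 198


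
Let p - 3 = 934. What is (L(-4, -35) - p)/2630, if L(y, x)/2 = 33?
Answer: -871/2630 ≈ -0.33118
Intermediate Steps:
L(y, x) = 66 (L(y, x) = 2*33 = 66)
p = 937 (p = 3 + 934 = 937)
(L(-4, -35) - p)/2630 = (66 - 1*937)/2630 = (66 - 937)*(1/2630) = -871*1/2630 = -871/2630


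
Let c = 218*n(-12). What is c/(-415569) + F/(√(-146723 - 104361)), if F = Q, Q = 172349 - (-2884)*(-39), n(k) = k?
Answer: 872/138523 - 59873*I*√62771/125542 ≈ 0.006295 - 119.49*I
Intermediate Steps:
Q = 59873 (Q = 172349 - 1*112476 = 172349 - 112476 = 59873)
F = 59873
c = -2616 (c = 218*(-12) = -2616)
c/(-415569) + F/(√(-146723 - 104361)) = -2616/(-415569) + 59873/(√(-146723 - 104361)) = -2616*(-1/415569) + 59873/(√(-251084)) = 872/138523 + 59873/((2*I*√62771)) = 872/138523 + 59873*(-I*√62771/125542) = 872/138523 - 59873*I*√62771/125542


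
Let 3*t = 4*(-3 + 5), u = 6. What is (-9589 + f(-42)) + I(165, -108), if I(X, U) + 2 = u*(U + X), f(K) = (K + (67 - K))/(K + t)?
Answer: -1091583/118 ≈ -9250.7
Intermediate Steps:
t = 8/3 (t = (4*(-3 + 5))/3 = (4*2)/3 = (⅓)*8 = 8/3 ≈ 2.6667)
f(K) = 67/(8/3 + K) (f(K) = (K + (67 - K))/(K + 8/3) = 67/(8/3 + K))
I(X, U) = -2 + 6*U + 6*X (I(X, U) = -2 + 6*(U + X) = -2 + (6*U + 6*X) = -2 + 6*U + 6*X)
(-9589 + f(-42)) + I(165, -108) = (-9589 + 201/(8 + 3*(-42))) + (-2 + 6*(-108) + 6*165) = (-9589 + 201/(8 - 126)) + (-2 - 648 + 990) = (-9589 + 201/(-118)) + 340 = (-9589 + 201*(-1/118)) + 340 = (-9589 - 201/118) + 340 = -1131703/118 + 340 = -1091583/118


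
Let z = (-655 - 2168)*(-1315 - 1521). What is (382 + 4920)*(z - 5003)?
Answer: 42421434550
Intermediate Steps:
z = 8006028 (z = -2823*(-2836) = 8006028)
(382 + 4920)*(z - 5003) = (382 + 4920)*(8006028 - 5003) = 5302*8001025 = 42421434550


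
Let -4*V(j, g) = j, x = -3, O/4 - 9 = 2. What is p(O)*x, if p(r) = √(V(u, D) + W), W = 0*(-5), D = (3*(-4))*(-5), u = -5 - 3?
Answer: -3*√2 ≈ -4.2426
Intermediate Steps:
O = 44 (O = 36 + 4*2 = 36 + 8 = 44)
u = -8
D = 60 (D = -12*(-5) = 60)
V(j, g) = -j/4
W = 0
p(r) = √2 (p(r) = √(-¼*(-8) + 0) = √(2 + 0) = √2)
p(O)*x = √2*(-3) = -3*√2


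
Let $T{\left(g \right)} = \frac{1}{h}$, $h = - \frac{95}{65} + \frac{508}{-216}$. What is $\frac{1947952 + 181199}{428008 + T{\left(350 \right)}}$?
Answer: $\frac{5699737227}{1145776714} \approx 4.9746$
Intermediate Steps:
$h = - \frac{2677}{702}$ ($h = \left(-95\right) \frac{1}{65} + 508 \left(- \frac{1}{216}\right) = - \frac{19}{13} - \frac{127}{54} = - \frac{2677}{702} \approx -3.8134$)
$T{\left(g \right)} = - \frac{702}{2677}$ ($T{\left(g \right)} = \frac{1}{- \frac{2677}{702}} = - \frac{702}{2677}$)
$\frac{1947952 + 181199}{428008 + T{\left(350 \right)}} = \frac{1947952 + 181199}{428008 - \frac{702}{2677}} = \frac{2129151}{\frac{1145776714}{2677}} = 2129151 \cdot \frac{2677}{1145776714} = \frac{5699737227}{1145776714}$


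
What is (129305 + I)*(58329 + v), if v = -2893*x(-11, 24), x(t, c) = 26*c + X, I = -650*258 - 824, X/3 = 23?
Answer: 76340567880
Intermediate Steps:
X = 69 (X = 3*23 = 69)
I = -168524 (I = -167700 - 824 = -168524)
x(t, c) = 69 + 26*c (x(t, c) = 26*c + 69 = 69 + 26*c)
v = -2004849 (v = -2893*(69 + 26*24) = -2893*(69 + 624) = -2893*693 = -2004849)
(129305 + I)*(58329 + v) = (129305 - 168524)*(58329 - 2004849) = -39219*(-1946520) = 76340567880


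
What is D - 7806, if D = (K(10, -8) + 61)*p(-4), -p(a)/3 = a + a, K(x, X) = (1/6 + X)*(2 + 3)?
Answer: -7282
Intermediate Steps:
K(x, X) = ⅚ + 5*X (K(x, X) = (⅙ + X)*5 = ⅚ + 5*X)
p(a) = -6*a (p(a) = -3*(a + a) = -6*a)
D = 524 (D = ((⅚ + 5*(-8)) + 61)*(-6*(-4)) = ((⅚ - 40) + 61)*24 = (-235/6 + 61)*24 = (131/6)*24 = 524)
D - 7806 = 524 - 7806 = -7282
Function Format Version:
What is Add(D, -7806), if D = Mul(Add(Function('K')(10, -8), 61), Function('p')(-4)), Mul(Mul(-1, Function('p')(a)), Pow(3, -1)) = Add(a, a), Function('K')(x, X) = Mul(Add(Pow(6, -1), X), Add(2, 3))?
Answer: -7282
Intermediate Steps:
Function('K')(x, X) = Add(Rational(5, 6), Mul(5, X)) (Function('K')(x, X) = Mul(Add(Rational(1, 6), X), 5) = Add(Rational(5, 6), Mul(5, X)))
Function('p')(a) = Mul(-6, a) (Function('p')(a) = Mul(-3, Add(a, a)) = Mul(-3, Mul(2, a)) = Mul(-6, a))
D = 524 (D = Mul(Add(Add(Rational(5, 6), Mul(5, -8)), 61), Mul(-6, -4)) = Mul(Add(Add(Rational(5, 6), -40), 61), 24) = Mul(Add(Rational(-235, 6), 61), 24) = Mul(Rational(131, 6), 24) = 524)
Add(D, -7806) = Add(524, -7806) = -7282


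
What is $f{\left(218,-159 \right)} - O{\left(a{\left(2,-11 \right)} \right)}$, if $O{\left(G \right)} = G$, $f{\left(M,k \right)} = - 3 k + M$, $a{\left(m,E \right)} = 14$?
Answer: $681$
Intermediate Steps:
$f{\left(M,k \right)} = M - 3 k$
$f{\left(218,-159 \right)} - O{\left(a{\left(2,-11 \right)} \right)} = \left(218 - -477\right) - 14 = \left(218 + 477\right) - 14 = 695 - 14 = 681$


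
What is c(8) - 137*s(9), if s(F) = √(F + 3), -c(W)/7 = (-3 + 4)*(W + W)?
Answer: -112 - 274*√3 ≈ -586.58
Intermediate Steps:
c(W) = -14*W (c(W) = -7*(-3 + 4)*(W + W) = -7*2*W = -14*W)
s(F) = √(3 + F)
c(8) - 137*s(9) = -14*8 - 137*√(3 + 9) = -112 - 274*√3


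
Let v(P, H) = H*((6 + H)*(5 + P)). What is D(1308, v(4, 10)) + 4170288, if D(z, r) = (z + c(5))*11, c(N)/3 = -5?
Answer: 4184511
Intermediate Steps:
c(N) = -15 (c(N) = 3*(-5) = -15)
v(P, H) = H*(5 + P)*(6 + H) (v(P, H) = H*((5 + P)*(6 + H)) = H*(5 + P)*(6 + H))
D(z, r) = -165 + 11*z (D(z, r) = (z - 15)*11 = (-15 + z)*11 = -165 + 11*z)
D(1308, v(4, 10)) + 4170288 = (-165 + 11*1308) + 4170288 = (-165 + 14388) + 4170288 = 14223 + 4170288 = 4184511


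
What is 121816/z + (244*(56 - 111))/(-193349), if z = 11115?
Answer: 1823243468/165313395 ≈ 11.029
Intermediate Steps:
121816/z + (244*(56 - 111))/(-193349) = 121816/11115 + (244*(56 - 111))/(-193349) = 121816*(1/11115) + (244*(-55))*(-1/193349) = 121816/11115 - 13420*(-1/193349) = 121816/11115 + 13420/193349 = 1823243468/165313395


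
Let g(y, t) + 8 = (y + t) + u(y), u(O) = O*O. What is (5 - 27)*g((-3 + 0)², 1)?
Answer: -1826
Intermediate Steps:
u(O) = O²
g(y, t) = -8 + t + y + y² (g(y, t) = -8 + ((y + t) + y²) = -8 + ((t + y) + y²) = -8 + (t + y + y²) = -8 + t + y + y²)
(5 - 27)*g((-3 + 0)², 1) = (5 - 27)*(-8 + 1 + (-3 + 0)² + ((-3 + 0)²)²) = -22*(-8 + 1 + (-3)² + ((-3)²)²) = -22*(-8 + 1 + 9 + 9²) = -22*(-8 + 1 + 9 + 81) = -22*83 = -1826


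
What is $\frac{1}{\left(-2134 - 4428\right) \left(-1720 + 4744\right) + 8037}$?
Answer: $- \frac{1}{19835451} \approx -5.0415 \cdot 10^{-8}$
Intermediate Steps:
$\frac{1}{\left(-2134 - 4428\right) \left(-1720 + 4744\right) + 8037} = \frac{1}{\left(-6562\right) 3024 + 8037} = \frac{1}{-19843488 + 8037} = \frac{1}{-19835451} = - \frac{1}{19835451}$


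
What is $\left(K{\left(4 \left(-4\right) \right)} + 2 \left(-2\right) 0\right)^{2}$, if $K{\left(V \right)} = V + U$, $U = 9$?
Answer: $49$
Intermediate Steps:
$K{\left(V \right)} = 9 + V$ ($K{\left(V \right)} = V + 9 = 9 + V$)
$\left(K{\left(4 \left(-4\right) \right)} + 2 \left(-2\right) 0\right)^{2} = \left(\left(9 + 4 \left(-4\right)\right) + 2 \left(-2\right) 0\right)^{2} = \left(\left(9 - 16\right) - 0\right)^{2} = \left(-7 + 0\right)^{2} = \left(-7\right)^{2} = 49$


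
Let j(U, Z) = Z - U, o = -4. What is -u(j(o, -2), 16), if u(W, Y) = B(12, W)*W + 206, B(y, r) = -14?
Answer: -178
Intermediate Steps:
u(W, Y) = 206 - 14*W (u(W, Y) = -14*W + 206 = 206 - 14*W)
-u(j(o, -2), 16) = -(206 - 14*(-2 - 1*(-4))) = -(206 - 14*(-2 + 4)) = -(206 - 14*2) = -(206 - 28) = -1*178 = -178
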